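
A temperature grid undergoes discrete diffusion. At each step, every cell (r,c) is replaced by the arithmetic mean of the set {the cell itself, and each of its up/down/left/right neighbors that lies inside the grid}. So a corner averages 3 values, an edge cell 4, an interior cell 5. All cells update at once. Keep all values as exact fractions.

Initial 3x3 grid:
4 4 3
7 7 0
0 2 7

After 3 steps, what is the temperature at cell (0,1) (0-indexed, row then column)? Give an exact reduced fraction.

Answer: 1193/288

Derivation:
Step 1: cell (0,1) = 9/2
Step 2: cell (0,1) = 95/24
Step 3: cell (0,1) = 1193/288
Full grid after step 3:
  17/4 1193/288 1591/432
  135/32 923/240 2173/576
  275/72 23/6 511/144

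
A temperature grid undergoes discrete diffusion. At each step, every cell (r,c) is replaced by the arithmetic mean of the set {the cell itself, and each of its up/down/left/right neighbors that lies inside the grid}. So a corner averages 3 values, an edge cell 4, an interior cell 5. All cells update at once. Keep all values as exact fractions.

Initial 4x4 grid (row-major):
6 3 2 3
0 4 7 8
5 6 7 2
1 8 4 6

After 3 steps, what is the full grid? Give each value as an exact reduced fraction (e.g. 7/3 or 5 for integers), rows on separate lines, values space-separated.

Answer: 169/48 4831/1200 15349/3600 10001/2160
9547/2400 8393/2000 29543/6000 34613/7200
29737/7200 29689/6000 10039/2000 12751/2400
2003/432 4319/900 539/100 3689/720

Derivation:
After step 1:
  3 15/4 15/4 13/3
  15/4 4 28/5 5
  3 6 26/5 23/4
  14/3 19/4 25/4 4
After step 2:
  7/2 29/8 523/120 157/36
  55/16 231/50 471/100 1241/240
  209/48 459/100 144/25 399/80
  149/36 65/12 101/20 16/3
After step 3:
  169/48 4831/1200 15349/3600 10001/2160
  9547/2400 8393/2000 29543/6000 34613/7200
  29737/7200 29689/6000 10039/2000 12751/2400
  2003/432 4319/900 539/100 3689/720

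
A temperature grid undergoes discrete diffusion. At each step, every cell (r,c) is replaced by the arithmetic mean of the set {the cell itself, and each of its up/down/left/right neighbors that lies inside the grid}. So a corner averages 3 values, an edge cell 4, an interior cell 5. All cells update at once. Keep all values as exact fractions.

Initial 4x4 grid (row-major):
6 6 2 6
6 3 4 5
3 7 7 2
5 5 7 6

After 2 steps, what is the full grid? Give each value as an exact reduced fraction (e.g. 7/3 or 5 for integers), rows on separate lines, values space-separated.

After step 1:
  6 17/4 9/2 13/3
  9/2 26/5 21/5 17/4
  21/4 5 27/5 5
  13/3 6 25/4 5
After step 2:
  59/12 399/80 1037/240 157/36
  419/80 463/100 471/100 1067/240
  229/48 537/100 517/100 393/80
  187/36 259/48 453/80 65/12

Answer: 59/12 399/80 1037/240 157/36
419/80 463/100 471/100 1067/240
229/48 537/100 517/100 393/80
187/36 259/48 453/80 65/12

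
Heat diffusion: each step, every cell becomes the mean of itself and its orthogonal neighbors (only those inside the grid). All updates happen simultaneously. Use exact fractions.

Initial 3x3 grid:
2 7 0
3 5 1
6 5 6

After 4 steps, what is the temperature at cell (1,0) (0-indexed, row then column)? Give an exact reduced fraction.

Step 1: cell (1,0) = 4
Step 2: cell (1,0) = 253/60
Step 3: cell (1,0) = 15131/3600
Step 4: cell (1,0) = 895057/216000
Full grid after step 4:
  9371/2400 1605239/432000 230767/64800
  895057/216000 44723/11250 203983/54000
  282817/64800 1830239/432000 87389/21600

Answer: 895057/216000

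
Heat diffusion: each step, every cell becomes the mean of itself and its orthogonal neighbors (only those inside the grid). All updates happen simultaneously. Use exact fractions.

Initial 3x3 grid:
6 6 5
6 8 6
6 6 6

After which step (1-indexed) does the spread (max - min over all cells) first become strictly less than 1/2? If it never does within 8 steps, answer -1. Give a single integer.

Step 1: max=13/2, min=17/3, spread=5/6
Step 2: max=319/50, min=109/18, spread=73/225
  -> spread < 1/2 first at step 2
Step 3: max=15113/2400, min=6557/1080, spread=4877/21600
Step 4: max=67879/10800, min=398599/64800, spread=347/2592
Step 5: max=4051163/648000, min=23941853/3888000, spread=2921/31104
Step 6: max=242889811/38880000, min=1441956991/233280000, spread=24611/373248
Step 7: max=14542437167/2332800000, min=86606719877/13996800000, spread=207329/4478976
Step 8: max=871844631199/139968000000, min=5203776615319/839808000000, spread=1746635/53747712

Answer: 2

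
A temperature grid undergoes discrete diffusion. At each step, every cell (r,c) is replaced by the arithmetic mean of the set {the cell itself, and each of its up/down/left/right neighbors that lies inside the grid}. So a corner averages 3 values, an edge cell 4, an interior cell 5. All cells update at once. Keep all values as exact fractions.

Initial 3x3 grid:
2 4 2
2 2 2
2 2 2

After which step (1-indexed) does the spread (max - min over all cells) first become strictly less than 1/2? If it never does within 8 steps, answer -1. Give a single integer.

Step 1: max=8/3, min=2, spread=2/3
Step 2: max=307/120, min=2, spread=67/120
Step 3: max=2597/1080, min=207/100, spread=1807/5400
  -> spread < 1/2 first at step 3
Step 4: max=1021963/432000, min=5761/2700, spread=33401/144000
Step 5: max=9005933/3888000, min=583391/270000, spread=3025513/19440000
Step 6: max=3575326867/1555200000, min=31555949/14400000, spread=53531/497664
Step 7: max=212656925849/93312000000, min=8567116051/3888000000, spread=450953/5971968
Step 8: max=12706343560603/5598720000000, min=1034128610519/466560000000, spread=3799043/71663616

Answer: 3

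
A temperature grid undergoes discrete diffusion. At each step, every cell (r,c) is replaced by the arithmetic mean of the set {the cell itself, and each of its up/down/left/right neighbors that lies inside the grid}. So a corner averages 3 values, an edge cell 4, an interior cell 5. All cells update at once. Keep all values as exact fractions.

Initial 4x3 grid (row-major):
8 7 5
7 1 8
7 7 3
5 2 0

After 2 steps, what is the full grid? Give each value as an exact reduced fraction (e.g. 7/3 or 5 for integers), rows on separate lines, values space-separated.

Answer: 55/9 101/16 97/18
307/48 101/20 257/48
251/48 49/10 173/48
44/9 83/24 29/9

Derivation:
After step 1:
  22/3 21/4 20/3
  23/4 6 17/4
  13/2 4 9/2
  14/3 7/2 5/3
After step 2:
  55/9 101/16 97/18
  307/48 101/20 257/48
  251/48 49/10 173/48
  44/9 83/24 29/9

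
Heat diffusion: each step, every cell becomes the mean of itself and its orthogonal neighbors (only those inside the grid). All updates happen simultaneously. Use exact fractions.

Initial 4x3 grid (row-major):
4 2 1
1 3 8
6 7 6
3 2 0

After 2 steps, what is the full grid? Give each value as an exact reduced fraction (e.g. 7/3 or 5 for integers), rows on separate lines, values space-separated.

Answer: 25/9 127/40 32/9
857/240 39/10 1057/240
973/240 43/10 1033/240
131/36 53/15 131/36

Derivation:
After step 1:
  7/3 5/2 11/3
  7/2 21/5 9/2
  17/4 24/5 21/4
  11/3 3 8/3
After step 2:
  25/9 127/40 32/9
  857/240 39/10 1057/240
  973/240 43/10 1033/240
  131/36 53/15 131/36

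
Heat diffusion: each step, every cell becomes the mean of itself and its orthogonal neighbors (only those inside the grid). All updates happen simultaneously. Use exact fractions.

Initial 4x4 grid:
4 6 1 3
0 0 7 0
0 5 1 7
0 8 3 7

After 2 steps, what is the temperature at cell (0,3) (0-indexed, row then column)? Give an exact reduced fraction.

Step 1: cell (0,3) = 4/3
Step 2: cell (0,3) = 59/18
Full grid after step 2:
  85/36 209/60 38/15 59/18
  551/240 239/100 37/10 167/60
  463/240 13/4 177/50 137/30
  95/36 853/240 1141/240 85/18

Answer: 59/18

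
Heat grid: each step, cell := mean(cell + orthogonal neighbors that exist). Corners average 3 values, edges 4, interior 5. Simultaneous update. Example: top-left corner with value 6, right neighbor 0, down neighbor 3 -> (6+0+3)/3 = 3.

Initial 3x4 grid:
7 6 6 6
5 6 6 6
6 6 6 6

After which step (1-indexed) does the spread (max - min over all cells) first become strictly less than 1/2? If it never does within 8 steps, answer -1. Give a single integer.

Answer: 2

Derivation:
Step 1: max=25/4, min=17/3, spread=7/12
Step 2: max=73/12, min=88/15, spread=13/60
  -> spread < 1/2 first at step 2
Step 3: max=14501/2400, min=793/135, spread=3629/21600
Step 4: max=144469/24000, min=191999/32400, spread=60683/648000
Step 5: max=1298189/216000, min=5766053/972000, spread=30319/388800
Step 6: max=38889233/6480000, min=346919047/58320000, spread=61681/1166400
Step 7: max=1166230361/194400000, min=10417052299/1749600000, spread=1580419/34992000
Step 8: max=69916774099/11664000000, min=625722082391/104976000000, spread=7057769/209952000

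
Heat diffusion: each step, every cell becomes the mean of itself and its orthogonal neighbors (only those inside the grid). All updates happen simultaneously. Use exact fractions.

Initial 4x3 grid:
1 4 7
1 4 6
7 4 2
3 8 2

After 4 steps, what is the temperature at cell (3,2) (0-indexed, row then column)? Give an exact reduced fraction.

Answer: 185627/43200

Derivation:
Step 1: cell (3,2) = 4
Step 2: cell (3,2) = 47/12
Step 3: cell (3,2) = 313/72
Step 4: cell (3,2) = 185627/43200
Full grid after step 4:
  39953/10800 211579/54000 275893/64800
  15169/4000 736333/180000 913501/216000
  151841/36000 167699/40000 311807/72000
  189077/43200 1277273/288000 185627/43200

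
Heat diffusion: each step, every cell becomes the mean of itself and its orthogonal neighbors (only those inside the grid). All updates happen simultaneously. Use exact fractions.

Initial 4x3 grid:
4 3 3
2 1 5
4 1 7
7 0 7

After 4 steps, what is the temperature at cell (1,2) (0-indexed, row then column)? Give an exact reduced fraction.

Answer: 76057/21600

Derivation:
Step 1: cell (1,2) = 4
Step 2: cell (1,2) = 113/30
Step 3: cell (1,2) = 2557/720
Step 4: cell (1,2) = 76057/21600
Full grid after step 4:
  5117/1728 541481/172800 17261/5184
  44363/14400 232921/72000 76057/21600
  142013/43200 254441/72000 81019/21600
  91327/25920 639397/172800 102097/25920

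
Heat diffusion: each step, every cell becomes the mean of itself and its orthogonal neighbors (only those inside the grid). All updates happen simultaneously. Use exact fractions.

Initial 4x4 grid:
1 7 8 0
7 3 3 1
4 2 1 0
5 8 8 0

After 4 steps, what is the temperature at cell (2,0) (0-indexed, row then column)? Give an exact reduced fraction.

Answer: 959131/216000

Derivation:
Step 1: cell (2,0) = 9/2
Step 2: cell (2,0) = 1051/240
Step 3: cell (2,0) = 32953/7200
Step 4: cell (2,0) = 959131/216000
Full grid after step 4:
  15689/3600 98891/24000 250289/72000 64283/21600
  314833/72000 118973/30000 65859/20000 4013/1500
  959131/216000 735277/180000 290357/90000 71141/27000
  301543/64800 457193/108000 375929/108000 91283/32400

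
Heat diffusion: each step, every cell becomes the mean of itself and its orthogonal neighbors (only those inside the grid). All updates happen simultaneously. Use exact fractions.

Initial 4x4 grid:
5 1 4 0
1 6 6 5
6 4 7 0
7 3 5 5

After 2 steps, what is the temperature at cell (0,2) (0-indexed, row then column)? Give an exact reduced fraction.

Answer: 307/80

Derivation:
Step 1: cell (0,2) = 11/4
Step 2: cell (0,2) = 307/80
Full grid after step 2:
  65/18 761/240 307/80 17/6
  56/15 229/50 191/50 39/10
  293/60 449/100 489/100 221/60
  175/36 1217/240 1049/240 151/36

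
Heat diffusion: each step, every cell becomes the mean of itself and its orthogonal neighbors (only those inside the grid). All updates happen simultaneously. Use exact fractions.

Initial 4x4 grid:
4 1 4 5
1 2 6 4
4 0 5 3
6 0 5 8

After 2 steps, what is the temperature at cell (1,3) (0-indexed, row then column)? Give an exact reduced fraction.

Answer: 541/120

Derivation:
Step 1: cell (1,3) = 9/2
Step 2: cell (1,3) = 541/120
Full grid after step 2:
  5/2 43/16 917/240 77/18
  19/8 139/50 37/10 541/120
  331/120 27/10 197/50 559/120
  53/18 767/240 983/240 89/18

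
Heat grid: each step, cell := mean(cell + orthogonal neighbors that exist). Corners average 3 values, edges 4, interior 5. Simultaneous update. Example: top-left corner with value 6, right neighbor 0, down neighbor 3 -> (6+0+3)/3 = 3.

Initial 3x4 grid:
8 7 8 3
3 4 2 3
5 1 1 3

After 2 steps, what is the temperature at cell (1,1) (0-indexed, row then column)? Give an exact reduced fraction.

Step 1: cell (1,1) = 17/5
Step 2: cell (1,1) = 43/10
Full grid after step 2:
  71/12 423/80 1201/240 149/36
  87/20 43/10 33/10 267/80
  43/12 109/40 313/120 41/18

Answer: 43/10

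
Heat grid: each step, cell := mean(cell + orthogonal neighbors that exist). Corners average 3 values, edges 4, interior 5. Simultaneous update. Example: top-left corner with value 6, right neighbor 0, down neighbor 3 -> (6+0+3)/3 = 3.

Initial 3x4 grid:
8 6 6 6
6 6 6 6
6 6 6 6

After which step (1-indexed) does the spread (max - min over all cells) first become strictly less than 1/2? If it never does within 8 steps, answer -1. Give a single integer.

Answer: 3

Derivation:
Step 1: max=20/3, min=6, spread=2/3
Step 2: max=59/9, min=6, spread=5/9
Step 3: max=689/108, min=6, spread=41/108
  -> spread < 1/2 first at step 3
Step 4: max=81977/12960, min=6, spread=4217/12960
Step 5: max=4874749/777600, min=21679/3600, spread=38417/155520
Step 6: max=291136211/46656000, min=434597/72000, spread=1903471/9331200
Step 7: max=17397149089/2799360000, min=13075759/2160000, spread=18038617/111974400
Step 8: max=1041037782851/167961600000, min=1179326759/194400000, spread=883978523/6718464000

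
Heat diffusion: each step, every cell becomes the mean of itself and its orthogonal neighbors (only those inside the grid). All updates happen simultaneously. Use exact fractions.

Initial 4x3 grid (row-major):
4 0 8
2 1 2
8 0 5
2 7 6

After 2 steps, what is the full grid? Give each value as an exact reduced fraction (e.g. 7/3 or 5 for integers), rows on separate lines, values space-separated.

Answer: 3 115/48 127/36
39/16 81/25 139/48
997/240 76/25 349/80
149/36 1177/240 13/3

Derivation:
After step 1:
  2 13/4 10/3
  15/4 1 4
  3 21/5 13/4
  17/3 15/4 6
After step 2:
  3 115/48 127/36
  39/16 81/25 139/48
  997/240 76/25 349/80
  149/36 1177/240 13/3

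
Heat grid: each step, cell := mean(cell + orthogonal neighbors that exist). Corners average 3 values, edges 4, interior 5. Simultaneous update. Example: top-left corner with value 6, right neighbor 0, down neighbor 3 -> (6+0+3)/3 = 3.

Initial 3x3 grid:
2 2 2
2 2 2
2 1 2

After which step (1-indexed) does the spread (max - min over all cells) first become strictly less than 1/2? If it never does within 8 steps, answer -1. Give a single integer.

Answer: 1

Derivation:
Step 1: max=2, min=5/3, spread=1/3
  -> spread < 1/2 first at step 1
Step 2: max=2, min=413/240, spread=67/240
Step 3: max=393/200, min=3883/2160, spread=1807/10800
Step 4: max=10439/5400, min=1570037/864000, spread=33401/288000
Step 5: max=1036609/540000, min=14322067/7776000, spread=3025513/38880000
Step 6: max=54844051/28800000, min=5755873133/3110400000, spread=53531/995328
Step 7: max=14760883949/7776000000, min=347215074151/186624000000, spread=450953/11943936
Step 8: max=1765231389481/933120000000, min=20885976439397/11197440000000, spread=3799043/143327232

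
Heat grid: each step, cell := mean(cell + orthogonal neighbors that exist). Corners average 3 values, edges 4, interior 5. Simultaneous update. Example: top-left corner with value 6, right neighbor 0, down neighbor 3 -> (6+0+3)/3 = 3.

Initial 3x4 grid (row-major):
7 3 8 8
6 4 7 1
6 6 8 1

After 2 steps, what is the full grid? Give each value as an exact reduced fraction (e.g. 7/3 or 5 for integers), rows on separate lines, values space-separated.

Answer: 199/36 169/30 349/60 197/36
1337/240 561/100 541/100 377/80
71/12 227/40 613/120 157/36

Derivation:
After step 1:
  16/3 11/2 13/2 17/3
  23/4 26/5 28/5 17/4
  6 6 11/2 10/3
After step 2:
  199/36 169/30 349/60 197/36
  1337/240 561/100 541/100 377/80
  71/12 227/40 613/120 157/36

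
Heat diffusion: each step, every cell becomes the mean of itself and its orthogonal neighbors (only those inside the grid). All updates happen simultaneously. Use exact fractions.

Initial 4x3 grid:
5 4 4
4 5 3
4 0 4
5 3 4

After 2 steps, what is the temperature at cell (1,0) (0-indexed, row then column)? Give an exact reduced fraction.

Answer: 917/240

Derivation:
Step 1: cell (1,0) = 9/2
Step 2: cell (1,0) = 917/240
Full grid after step 2:
  40/9 157/40 73/18
  917/240 97/25 817/240
  299/80 77/25 817/240
  41/12 52/15 113/36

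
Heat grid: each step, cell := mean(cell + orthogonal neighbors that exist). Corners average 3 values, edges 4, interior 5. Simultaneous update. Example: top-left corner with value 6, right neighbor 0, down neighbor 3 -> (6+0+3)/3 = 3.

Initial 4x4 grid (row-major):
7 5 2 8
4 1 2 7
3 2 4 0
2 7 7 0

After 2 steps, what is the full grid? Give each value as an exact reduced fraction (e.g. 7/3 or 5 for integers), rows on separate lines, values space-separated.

After step 1:
  16/3 15/4 17/4 17/3
  15/4 14/5 16/5 17/4
  11/4 17/5 3 11/4
  4 9/2 9/2 7/3
After step 2:
  77/18 121/30 253/60 85/18
  439/120 169/50 7/2 119/30
  139/40 329/100 337/100 37/12
  15/4 41/10 43/12 115/36

Answer: 77/18 121/30 253/60 85/18
439/120 169/50 7/2 119/30
139/40 329/100 337/100 37/12
15/4 41/10 43/12 115/36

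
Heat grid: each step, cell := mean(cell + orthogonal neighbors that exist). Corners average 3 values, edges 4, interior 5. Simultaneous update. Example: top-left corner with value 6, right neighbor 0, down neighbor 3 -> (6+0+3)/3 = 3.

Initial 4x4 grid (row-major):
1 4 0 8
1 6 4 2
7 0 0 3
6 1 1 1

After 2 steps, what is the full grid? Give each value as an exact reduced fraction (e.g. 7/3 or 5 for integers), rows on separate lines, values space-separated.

After step 1:
  2 11/4 4 10/3
  15/4 3 12/5 17/4
  7/2 14/5 8/5 3/2
  14/3 2 3/4 5/3
After step 2:
  17/6 47/16 749/240 139/36
  49/16 147/50 61/20 689/240
  883/240 129/50 181/100 541/240
  61/18 613/240 361/240 47/36

Answer: 17/6 47/16 749/240 139/36
49/16 147/50 61/20 689/240
883/240 129/50 181/100 541/240
61/18 613/240 361/240 47/36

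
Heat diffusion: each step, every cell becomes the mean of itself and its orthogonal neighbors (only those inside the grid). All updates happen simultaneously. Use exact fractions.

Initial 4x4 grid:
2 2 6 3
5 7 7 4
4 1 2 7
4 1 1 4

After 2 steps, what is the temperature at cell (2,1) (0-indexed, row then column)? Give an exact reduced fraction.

Answer: 13/4

Derivation:
Step 1: cell (2,1) = 3
Step 2: cell (2,1) = 13/4
Full grid after step 2:
  47/12 323/80 1097/240 169/36
  77/20 427/100 459/100 571/120
  7/2 13/4 361/100 171/40
  11/4 39/16 227/80 41/12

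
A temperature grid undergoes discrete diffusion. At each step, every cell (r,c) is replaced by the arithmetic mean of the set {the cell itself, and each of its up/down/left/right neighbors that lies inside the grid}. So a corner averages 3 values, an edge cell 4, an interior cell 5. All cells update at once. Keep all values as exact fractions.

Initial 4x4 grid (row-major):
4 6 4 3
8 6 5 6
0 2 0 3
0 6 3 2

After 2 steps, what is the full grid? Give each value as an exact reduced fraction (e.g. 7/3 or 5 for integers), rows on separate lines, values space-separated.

After step 1:
  6 5 9/2 13/3
  9/2 27/5 21/5 17/4
  5/2 14/5 13/5 11/4
  2 11/4 11/4 8/3
After step 2:
  31/6 209/40 541/120 157/36
  23/5 219/50 419/100 233/60
  59/20 321/100 151/50 46/15
  29/12 103/40 323/120 49/18

Answer: 31/6 209/40 541/120 157/36
23/5 219/50 419/100 233/60
59/20 321/100 151/50 46/15
29/12 103/40 323/120 49/18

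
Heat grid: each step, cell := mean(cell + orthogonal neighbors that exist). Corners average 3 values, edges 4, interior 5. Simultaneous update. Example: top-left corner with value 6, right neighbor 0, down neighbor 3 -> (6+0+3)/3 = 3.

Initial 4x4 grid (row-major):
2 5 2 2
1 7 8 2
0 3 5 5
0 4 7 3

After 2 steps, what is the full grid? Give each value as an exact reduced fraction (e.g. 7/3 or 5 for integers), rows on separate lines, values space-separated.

Answer: 55/18 943/240 301/80 7/2
329/120 199/50 237/50 37/10
259/120 187/50 227/50 93/20
35/18 803/240 377/80 9/2

Derivation:
After step 1:
  8/3 4 17/4 2
  5/2 24/5 24/5 17/4
  1 19/5 28/5 15/4
  4/3 7/2 19/4 5
After step 2:
  55/18 943/240 301/80 7/2
  329/120 199/50 237/50 37/10
  259/120 187/50 227/50 93/20
  35/18 803/240 377/80 9/2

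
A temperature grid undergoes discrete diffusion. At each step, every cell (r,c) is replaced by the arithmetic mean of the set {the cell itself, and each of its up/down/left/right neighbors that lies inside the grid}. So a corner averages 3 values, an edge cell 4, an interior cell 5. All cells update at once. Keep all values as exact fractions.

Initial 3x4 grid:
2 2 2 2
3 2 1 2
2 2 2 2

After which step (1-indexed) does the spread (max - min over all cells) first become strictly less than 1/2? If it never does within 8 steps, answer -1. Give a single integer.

Step 1: max=7/3, min=7/4, spread=7/12
Step 2: max=107/48, min=181/100, spread=503/1200
  -> spread < 1/2 first at step 2
Step 3: max=31061/14400, min=8837/4800, spread=91/288
Step 4: max=1829839/864000, min=80617/43200, spread=217499/864000
Step 5: max=108419741/51840000, min=32433197/17280000, spread=222403/1036800
Step 6: max=6435438919/3110400000, min=1963656823/1036800000, spread=10889369/62208000
Step 7: max=383222824421/186624000000, min=118564269557/62208000000, spread=110120063/746496000
Step 8: max=22842250502239/11197440000000, min=7158862267663/3732480000000, spread=5462654797/44789760000

Answer: 2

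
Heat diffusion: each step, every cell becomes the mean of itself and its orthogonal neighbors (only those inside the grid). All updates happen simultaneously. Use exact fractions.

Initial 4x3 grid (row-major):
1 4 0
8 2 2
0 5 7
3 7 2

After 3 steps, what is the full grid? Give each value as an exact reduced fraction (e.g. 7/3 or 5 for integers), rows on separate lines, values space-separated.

Answer: 3541/1080 40723/14400 113/40
24239/7200 20867/6000 2521/800
27689/7200 23017/6000 28739/7200
527/135 60473/14400 1159/270

Derivation:
After step 1:
  13/3 7/4 2
  11/4 21/5 11/4
  4 21/5 4
  10/3 17/4 16/3
After step 2:
  53/18 737/240 13/6
  917/240 313/100 259/80
  857/240 413/100 977/240
  139/36 1027/240 163/36
After step 3:
  3541/1080 40723/14400 113/40
  24239/7200 20867/6000 2521/800
  27689/7200 23017/6000 28739/7200
  527/135 60473/14400 1159/270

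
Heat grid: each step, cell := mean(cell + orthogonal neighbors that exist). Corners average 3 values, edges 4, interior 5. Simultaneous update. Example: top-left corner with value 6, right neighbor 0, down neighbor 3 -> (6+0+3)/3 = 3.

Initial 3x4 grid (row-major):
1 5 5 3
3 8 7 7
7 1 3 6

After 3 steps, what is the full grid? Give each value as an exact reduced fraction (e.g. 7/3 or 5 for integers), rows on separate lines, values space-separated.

Answer: 1513/360 11251/2400 3997/800 383/72
63431/14400 13787/3000 15577/3000 75751/14400
9223/2160 4241/900 17749/3600 2263/432

Derivation:
After step 1:
  3 19/4 5 5
  19/4 24/5 6 23/4
  11/3 19/4 17/4 16/3
After step 2:
  25/6 351/80 83/16 21/4
  973/240 501/100 129/25 265/48
  79/18 131/30 61/12 46/9
After step 3:
  1513/360 11251/2400 3997/800 383/72
  63431/14400 13787/3000 15577/3000 75751/14400
  9223/2160 4241/900 17749/3600 2263/432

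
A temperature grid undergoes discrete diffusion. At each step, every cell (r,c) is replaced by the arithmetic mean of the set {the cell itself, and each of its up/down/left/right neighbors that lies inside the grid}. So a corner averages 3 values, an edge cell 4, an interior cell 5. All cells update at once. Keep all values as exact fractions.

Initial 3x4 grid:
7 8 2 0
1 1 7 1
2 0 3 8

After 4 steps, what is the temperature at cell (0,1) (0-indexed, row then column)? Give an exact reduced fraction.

Step 1: cell (0,1) = 9/2
Step 2: cell (0,1) = 1049/240
Step 3: cell (0,1) = 26447/7200
Step 4: cell (0,1) = 785069/216000
Full grid after step 4:
  457159/129600 785069/216000 243703/72000 73079/21600
  2759141/864000 1145509/360000 205439/60000 79241/24000
  117203/43200 107449/36000 114539/36000 4669/1350

Answer: 785069/216000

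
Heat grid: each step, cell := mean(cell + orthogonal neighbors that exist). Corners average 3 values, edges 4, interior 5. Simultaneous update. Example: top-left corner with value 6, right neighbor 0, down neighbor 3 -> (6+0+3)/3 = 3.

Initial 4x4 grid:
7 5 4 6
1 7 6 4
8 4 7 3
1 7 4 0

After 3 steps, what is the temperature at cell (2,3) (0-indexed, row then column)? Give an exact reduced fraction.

Answer: 6091/1440

Derivation:
Step 1: cell (2,3) = 7/2
Step 2: cell (2,3) = 923/240
Step 3: cell (2,3) = 6091/1440
Full grid after step 3:
  10661/2160 9557/1800 1817/360 10681/2160
  37403/7200 29867/6000 30727/6000 6611/1440
  1355/288 30917/6000 5389/1200 6091/1440
  10571/2160 3239/720 3143/720 8063/2160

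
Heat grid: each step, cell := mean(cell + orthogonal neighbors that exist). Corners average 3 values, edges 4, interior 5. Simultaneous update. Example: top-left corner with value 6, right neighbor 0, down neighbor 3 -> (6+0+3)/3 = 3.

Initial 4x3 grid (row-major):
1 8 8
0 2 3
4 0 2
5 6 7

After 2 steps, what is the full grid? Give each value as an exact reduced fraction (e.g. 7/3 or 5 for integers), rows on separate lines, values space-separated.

After step 1:
  3 19/4 19/3
  7/4 13/5 15/4
  9/4 14/5 3
  5 9/2 5
After step 2:
  19/6 1001/240 89/18
  12/5 313/100 941/240
  59/20 303/100 291/80
  47/12 173/40 25/6

Answer: 19/6 1001/240 89/18
12/5 313/100 941/240
59/20 303/100 291/80
47/12 173/40 25/6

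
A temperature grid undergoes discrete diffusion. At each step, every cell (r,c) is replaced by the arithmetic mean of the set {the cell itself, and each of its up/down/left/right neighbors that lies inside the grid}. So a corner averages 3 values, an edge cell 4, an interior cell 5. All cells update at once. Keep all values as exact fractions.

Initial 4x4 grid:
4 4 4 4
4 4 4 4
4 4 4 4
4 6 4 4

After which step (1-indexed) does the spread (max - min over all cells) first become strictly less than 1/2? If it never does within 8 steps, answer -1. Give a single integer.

Step 1: max=14/3, min=4, spread=2/3
Step 2: max=271/60, min=4, spread=31/60
Step 3: max=2371/540, min=4, spread=211/540
  -> spread < 1/2 first at step 3
Step 4: max=232843/54000, min=4, spread=16843/54000
Step 5: max=2082643/486000, min=18079/4500, spread=130111/486000
Step 6: max=61962367/14580000, min=1087159/270000, spread=3255781/14580000
Step 7: max=1849953691/437400000, min=1091107/270000, spread=82360351/437400000
Step 8: max=55239316891/13122000000, min=196906441/48600000, spread=2074577821/13122000000

Answer: 3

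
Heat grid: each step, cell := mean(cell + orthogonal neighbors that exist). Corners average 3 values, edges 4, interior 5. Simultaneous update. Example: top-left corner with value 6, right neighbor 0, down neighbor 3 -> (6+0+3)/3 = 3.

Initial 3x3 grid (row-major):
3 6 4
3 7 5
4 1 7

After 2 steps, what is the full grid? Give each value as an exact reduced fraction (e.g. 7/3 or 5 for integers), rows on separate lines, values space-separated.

After step 1:
  4 5 5
  17/4 22/5 23/4
  8/3 19/4 13/3
After step 2:
  53/12 23/5 21/4
  919/240 483/100 1169/240
  35/9 323/80 89/18

Answer: 53/12 23/5 21/4
919/240 483/100 1169/240
35/9 323/80 89/18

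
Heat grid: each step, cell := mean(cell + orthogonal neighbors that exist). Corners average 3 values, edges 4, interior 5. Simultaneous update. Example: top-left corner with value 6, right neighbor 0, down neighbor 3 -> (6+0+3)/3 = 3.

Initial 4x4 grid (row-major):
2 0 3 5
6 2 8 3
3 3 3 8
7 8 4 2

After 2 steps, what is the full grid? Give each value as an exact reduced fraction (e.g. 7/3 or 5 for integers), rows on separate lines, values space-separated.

Answer: 23/9 733/240 793/240 41/9
217/60 82/25 114/25 131/30
89/20 461/100 421/100 149/30
65/12 391/80 1177/240 155/36

Derivation:
After step 1:
  8/3 7/4 4 11/3
  13/4 19/5 19/5 6
  19/4 19/5 26/5 4
  6 11/2 17/4 14/3
After step 2:
  23/9 733/240 793/240 41/9
  217/60 82/25 114/25 131/30
  89/20 461/100 421/100 149/30
  65/12 391/80 1177/240 155/36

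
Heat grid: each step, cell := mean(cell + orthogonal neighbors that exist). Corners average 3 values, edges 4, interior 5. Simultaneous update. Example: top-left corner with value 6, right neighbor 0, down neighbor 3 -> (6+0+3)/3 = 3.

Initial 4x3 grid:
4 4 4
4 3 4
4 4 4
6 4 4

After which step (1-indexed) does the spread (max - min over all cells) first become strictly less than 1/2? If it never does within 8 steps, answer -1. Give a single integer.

Answer: 3

Derivation:
Step 1: max=14/3, min=15/4, spread=11/12
Step 2: max=41/9, min=377/100, spread=707/900
Step 3: max=9343/2160, min=18389/4800, spread=21359/43200
  -> spread < 1/2 first at step 3
Step 4: max=138383/32400, min=166249/43200, spread=10957/25920
Step 5: max=16313309/3888000, min=10066781/2592000, spread=97051/311040
Step 6: max=971309281/233280000, min=606155179/155520000, spread=4966121/18662400
Step 7: max=57814199579/13996800000, min=36593499761/9331200000, spread=46783199/223948800
Step 8: max=3452055854761/839808000000, min=2204340989299/559872000000, spread=2328709933/13436928000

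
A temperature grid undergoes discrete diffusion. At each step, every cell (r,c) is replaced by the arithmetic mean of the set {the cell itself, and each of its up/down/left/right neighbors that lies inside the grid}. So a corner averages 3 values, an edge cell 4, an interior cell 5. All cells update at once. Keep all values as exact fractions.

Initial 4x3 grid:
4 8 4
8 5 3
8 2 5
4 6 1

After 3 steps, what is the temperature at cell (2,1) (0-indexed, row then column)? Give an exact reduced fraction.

Step 1: cell (2,1) = 26/5
Step 2: cell (2,1) = 219/50
Step 3: cell (2,1) = 2401/500
Full grid after step 3:
  787/135 77933/14400 391/80
  41269/7200 7603/1500 1381/300
  12563/2400 2401/500 4819/1200
  229/45 6897/1600 2879/720

Answer: 2401/500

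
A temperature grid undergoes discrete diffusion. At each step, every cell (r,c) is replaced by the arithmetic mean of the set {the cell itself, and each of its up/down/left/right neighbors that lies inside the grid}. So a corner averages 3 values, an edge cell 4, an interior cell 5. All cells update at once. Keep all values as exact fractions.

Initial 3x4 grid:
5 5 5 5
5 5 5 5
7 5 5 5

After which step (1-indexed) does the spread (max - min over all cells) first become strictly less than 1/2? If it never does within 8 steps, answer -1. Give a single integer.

Step 1: max=17/3, min=5, spread=2/3
Step 2: max=50/9, min=5, spread=5/9
Step 3: max=581/108, min=5, spread=41/108
  -> spread < 1/2 first at step 3
Step 4: max=69017/12960, min=5, spread=4217/12960
Step 5: max=4097149/777600, min=18079/3600, spread=38417/155520
Step 6: max=244480211/46656000, min=362597/72000, spread=1903471/9331200
Step 7: max=14597789089/2799360000, min=10915759/2160000, spread=18038617/111974400
Step 8: max=873076182851/167961600000, min=984926759/194400000, spread=883978523/6718464000

Answer: 3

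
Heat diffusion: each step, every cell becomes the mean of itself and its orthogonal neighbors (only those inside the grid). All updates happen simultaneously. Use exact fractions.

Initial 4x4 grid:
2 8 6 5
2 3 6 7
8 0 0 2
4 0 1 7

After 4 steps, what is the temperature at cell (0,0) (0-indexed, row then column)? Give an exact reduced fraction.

Step 1: cell (0,0) = 4
Step 2: cell (0,0) = 25/6
Step 3: cell (0,0) = 3031/720
Step 4: cell (0,0) = 89833/21600
Full grid after step 4:
  89833/21600 157697/36000 57151/12000 199/40
  268489/72000 231223/60000 31027/7500 159553/36000
  229777/72000 6177/2000 592589/180000 382231/108000
  30563/10800 65659/24000 596747/216000 196979/64800

Answer: 89833/21600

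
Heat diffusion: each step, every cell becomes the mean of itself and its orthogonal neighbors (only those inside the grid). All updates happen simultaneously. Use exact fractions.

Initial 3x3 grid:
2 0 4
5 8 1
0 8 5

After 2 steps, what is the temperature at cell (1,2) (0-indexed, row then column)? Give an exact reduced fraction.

Answer: 457/120

Derivation:
Step 1: cell (1,2) = 9/2
Step 2: cell (1,2) = 457/120
Full grid after step 2:
  115/36 119/40 29/9
  889/240 107/25 457/120
  40/9 373/80 173/36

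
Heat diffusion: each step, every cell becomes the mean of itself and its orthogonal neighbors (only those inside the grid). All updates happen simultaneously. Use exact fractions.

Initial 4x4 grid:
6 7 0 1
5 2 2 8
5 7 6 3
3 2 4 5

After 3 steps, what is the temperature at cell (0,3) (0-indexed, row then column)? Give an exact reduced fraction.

Step 1: cell (0,3) = 3
Step 2: cell (0,3) = 3
Step 3: cell (0,3) = 809/240
Full grid after step 3:
  373/80 3269/800 2829/800 809/240
  1369/300 8643/2000 7773/2000 1497/400
  4033/900 25661/6000 8457/2000 5179/1200
  8939/2160 30149/7200 10303/2400 3143/720

Answer: 809/240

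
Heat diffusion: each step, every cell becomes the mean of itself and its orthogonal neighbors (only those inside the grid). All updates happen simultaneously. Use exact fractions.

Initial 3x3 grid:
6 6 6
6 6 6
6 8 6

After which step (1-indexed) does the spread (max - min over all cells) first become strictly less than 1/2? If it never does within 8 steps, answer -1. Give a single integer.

Step 1: max=20/3, min=6, spread=2/3
Step 2: max=787/120, min=6, spread=67/120
Step 3: max=6917/1080, min=607/100, spread=1807/5400
  -> spread < 1/2 first at step 3
Step 4: max=2749963/432000, min=16561/2700, spread=33401/144000
Step 5: max=24557933/3888000, min=1663391/270000, spread=3025513/19440000
Step 6: max=9796126867/1555200000, min=89155949/14400000, spread=53531/497664
Step 7: max=585904925849/93312000000, min=24119116051/3888000000, spread=450953/5971968
Step 8: max=35101223560603/5598720000000, min=2900368610519/466560000000, spread=3799043/71663616

Answer: 3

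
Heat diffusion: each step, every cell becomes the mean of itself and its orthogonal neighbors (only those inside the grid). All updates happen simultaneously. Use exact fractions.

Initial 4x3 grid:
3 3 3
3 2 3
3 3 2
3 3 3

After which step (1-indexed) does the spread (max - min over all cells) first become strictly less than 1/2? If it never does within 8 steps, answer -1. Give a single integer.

Step 1: max=3, min=5/2, spread=1/2
Step 2: max=3, min=631/240, spread=89/240
  -> spread < 1/2 first at step 2
Step 3: max=2311/800, min=6493/2400, spread=11/60
Step 4: max=62183/21600, min=592453/216000, spread=29377/216000
Step 5: max=1535483/540000, min=745829/270000, spread=1753/21600
Step 6: max=110301959/38880000, min=16012193/5760000, spread=71029/1244160
Step 7: max=6589376381/2332800000, min=10825283771/3888000000, spread=7359853/182250000
Step 8: max=131598664193/46656000000, min=57853855433/20736000000, spread=45679663/1492992000

Answer: 2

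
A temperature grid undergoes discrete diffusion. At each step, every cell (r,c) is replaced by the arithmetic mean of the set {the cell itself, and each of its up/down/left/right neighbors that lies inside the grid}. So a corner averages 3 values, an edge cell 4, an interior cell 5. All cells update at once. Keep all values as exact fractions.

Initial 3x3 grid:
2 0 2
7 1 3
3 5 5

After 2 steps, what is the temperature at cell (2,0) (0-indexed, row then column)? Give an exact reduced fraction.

Step 1: cell (2,0) = 5
Step 2: cell (2,0) = 47/12
Full grid after step 2:
  5/2 547/240 17/9
  289/80 279/100 239/80
  47/12 481/120 127/36

Answer: 47/12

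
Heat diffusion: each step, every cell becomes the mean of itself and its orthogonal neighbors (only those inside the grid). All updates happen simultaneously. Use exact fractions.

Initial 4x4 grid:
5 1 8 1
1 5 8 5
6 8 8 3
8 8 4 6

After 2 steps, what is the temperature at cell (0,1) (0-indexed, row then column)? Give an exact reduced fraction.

Answer: 971/240

Derivation:
Step 1: cell (0,1) = 19/4
Step 2: cell (0,1) = 971/240
Full grid after step 2:
  34/9 971/240 1243/240 161/36
  127/30 137/25 527/100 1273/240
  73/12 611/100 32/5 1217/240
  241/36 167/24 721/120 49/9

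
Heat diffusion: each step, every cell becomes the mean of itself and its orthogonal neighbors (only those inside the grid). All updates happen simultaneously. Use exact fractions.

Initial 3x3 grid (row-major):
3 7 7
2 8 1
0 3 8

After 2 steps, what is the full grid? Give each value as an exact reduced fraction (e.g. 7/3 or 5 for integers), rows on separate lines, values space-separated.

Answer: 9/2 389/80 23/4
787/240 489/100 24/5
29/9 877/240 59/12

Derivation:
After step 1:
  4 25/4 5
  13/4 21/5 6
  5/3 19/4 4
After step 2:
  9/2 389/80 23/4
  787/240 489/100 24/5
  29/9 877/240 59/12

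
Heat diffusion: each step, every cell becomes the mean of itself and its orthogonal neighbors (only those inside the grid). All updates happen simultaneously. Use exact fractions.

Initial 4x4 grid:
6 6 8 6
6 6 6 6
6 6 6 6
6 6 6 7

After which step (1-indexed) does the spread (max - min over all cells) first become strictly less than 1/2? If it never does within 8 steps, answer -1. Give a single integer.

Answer: 3

Derivation:
Step 1: max=20/3, min=6, spread=2/3
Step 2: max=391/60, min=6, spread=31/60
Step 3: max=13849/2160, min=6, spread=889/2160
  -> spread < 1/2 first at step 3
Step 4: max=410539/64800, min=1735/288, spread=5041/16200
Step 5: max=12283777/1944000, min=435679/72000, spread=130111/486000
Step 6: max=366632503/58320000, min=39289931/6480000, spread=3255781/14580000
Step 7: max=10970164849/1749600000, min=236460521/38880000, spread=82360351/437400000
Step 8: max=328162123639/52488000000, min=263262397/43200000, spread=2074577821/13122000000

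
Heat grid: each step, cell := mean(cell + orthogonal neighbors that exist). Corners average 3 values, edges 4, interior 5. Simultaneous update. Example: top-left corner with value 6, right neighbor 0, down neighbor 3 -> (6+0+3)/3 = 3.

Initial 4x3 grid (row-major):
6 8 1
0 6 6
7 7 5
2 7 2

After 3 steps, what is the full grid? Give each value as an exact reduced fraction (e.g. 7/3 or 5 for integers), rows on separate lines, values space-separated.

After step 1:
  14/3 21/4 5
  19/4 27/5 9/2
  4 32/5 5
  16/3 9/2 14/3
After step 2:
  44/9 1219/240 59/12
  1129/240 263/50 199/40
  1229/240 253/50 617/120
  83/18 209/40 85/18
After step 3:
  2641/540 72521/14400 3593/720
  35953/7200 15047/3000 761/150
  35093/7200 10323/2000 17909/3600
  10769/2160 11771/2400 679/135

Answer: 2641/540 72521/14400 3593/720
35953/7200 15047/3000 761/150
35093/7200 10323/2000 17909/3600
10769/2160 11771/2400 679/135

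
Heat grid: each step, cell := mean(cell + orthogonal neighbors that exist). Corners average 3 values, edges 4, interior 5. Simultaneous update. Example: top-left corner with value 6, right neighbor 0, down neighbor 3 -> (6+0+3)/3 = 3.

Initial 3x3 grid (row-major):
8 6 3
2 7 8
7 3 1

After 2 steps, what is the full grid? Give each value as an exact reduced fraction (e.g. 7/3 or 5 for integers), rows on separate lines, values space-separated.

Answer: 52/9 111/20 197/36
77/15 529/100 1177/240
29/6 177/40 53/12

Derivation:
After step 1:
  16/3 6 17/3
  6 26/5 19/4
  4 9/2 4
After step 2:
  52/9 111/20 197/36
  77/15 529/100 1177/240
  29/6 177/40 53/12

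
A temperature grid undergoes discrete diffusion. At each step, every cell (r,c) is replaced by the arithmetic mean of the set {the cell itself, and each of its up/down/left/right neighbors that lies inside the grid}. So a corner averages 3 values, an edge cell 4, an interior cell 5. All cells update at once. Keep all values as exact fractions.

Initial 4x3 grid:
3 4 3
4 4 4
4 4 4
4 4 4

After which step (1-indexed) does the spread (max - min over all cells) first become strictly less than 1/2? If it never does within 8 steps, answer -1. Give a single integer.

Step 1: max=4, min=7/2, spread=1/2
Step 2: max=4, min=131/36, spread=13/36
  -> spread < 1/2 first at step 2
Step 3: max=4, min=5323/1440, spread=437/1440
Step 4: max=1145/288, min=12137/3240, spread=2977/12960
Step 5: max=8921/2250, min=19520179/5184000, spread=206761/1036800
Step 6: max=2841853/720000, min=1178351321/311040000, spread=1973167/12441600
Step 7: max=127541239/32400000, min=70931191339/18662400000, spread=101302493/746496000
Step 8: max=30518658829/7776000000, min=4270178404001/1119744000000, spread=996067739/8957952000

Answer: 2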